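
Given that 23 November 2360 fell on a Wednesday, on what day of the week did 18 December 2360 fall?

Sunday

November 2360: 30 − 23 = 7 days remain.
December 1–18, 2360: 18 days.
Total: 7 + 18 = 25 days.
25 mod 7 = 4, so 4 days after Wednesday is Sunday.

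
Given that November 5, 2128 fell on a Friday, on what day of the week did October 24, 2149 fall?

Friday

Day-of-year of November 5, 2128: 310.
Day-of-year of October 24, 2149: 297.
2128 has 366 days, so 366 − 310 = 56 days remain in 2128.
Full years 2129–2148: 15 common + 5 leap = 15×365 + 5×366 = 7305 days.
Total: 56 + 7305 + 297 = 7658 days.
7658 is a multiple of 7, so October 24, 2149 falls on the same weekday: Friday.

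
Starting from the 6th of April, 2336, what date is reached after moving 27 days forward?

the 3rd of May, 2336

Count 27 days after April 6, 2336:
April 2336: 30 − 6 = 24 days remain.
May 1–3, 2336: 3 days.
Total: 24 + 3 = 27 days.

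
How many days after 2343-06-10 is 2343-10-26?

138

June 2343: 30 − 10 = 20 days remain.
Then July (31), August (31), September (30): 31 + 31 + 30 = 92 days.
October 1–26, 2343: 26 days.
Total: 20 + 92 + 26 = 138 days.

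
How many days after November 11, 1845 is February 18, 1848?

829

November 11, 1845 → November 11, 1846: 365 days.
November 11, 1846 → November 11, 1847: 365 days.
November 1847: 30 − 11 = 19 days remain.
Then December (31), January (31): 31 + 31 = 62 days.
February 1–18, 1848: 18 days (1848 is a leap year).
Residual: 99 days.
Total: 829 days.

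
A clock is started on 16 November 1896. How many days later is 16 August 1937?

14882

From November 16, 1896 to November 16, 1936: 40 years, of which 9 contain a Feb 29 — 31×365 + 9×366 = 14609 days.
(1900 is not a leap year (divisible by 100 but not 400).)
November 1936: 30 − 16 = 14 days remain.
Then December (31), January (31), February 1937 (28), March (31), April (30), May (31), June (30), July (31): 31 + 31 + 28 + 31 + 30 + 31 + 30 + 31 = 243 days.
August 1–16, 1937: 16 days.
Residual: 273 days.
Total: 14882 days.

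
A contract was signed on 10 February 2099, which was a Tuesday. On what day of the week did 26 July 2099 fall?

Sunday

February 2099: 28 − 10 = 18 days remain (2099 is not a leap year, so February has 28 days).
Then March (31), April (30), May (31), June (30): 31 + 30 + 31 + 30 = 122 days.
July 1–26, 2099: 26 days.
Total: 18 + 122 + 26 = 166 days.
166 mod 7 = 5, so 5 days after Tuesday is Sunday.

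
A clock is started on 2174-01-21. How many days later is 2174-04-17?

86

January 2174: 31 − 21 = 10 days remain.
Then February 2174 (28), March (31): 28 + 31 = 59 days.
April 1–17, 2174: 17 days.
Total: 10 + 59 + 17 = 86 days.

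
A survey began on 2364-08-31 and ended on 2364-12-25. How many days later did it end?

116

August 2364: 31 − 31 = 0 days remain.
Then September (30), October (31), November (30): 30 + 31 + 30 = 91 days.
December 1–25, 2364: 25 days.
Total: 0 + 91 + 25 = 116 days.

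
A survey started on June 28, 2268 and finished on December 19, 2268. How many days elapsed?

174

June 2268: 30 − 28 = 2 days remain.
Then July (31), August (31), September (30), October (31), November (30): 31 + 31 + 30 + 31 + 30 = 153 days.
December 1–19, 2268: 19 days.
Total: 2 + 153 + 19 = 174 days.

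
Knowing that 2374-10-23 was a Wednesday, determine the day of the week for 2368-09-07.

Count forward from the earlier date (September 7, 2368) to the later (October 23, 2374):
Day-of-year of September 7, 2368: 251.
Day-of-year of October 23, 2374: 296.
2368 has 366 days, so 366 − 251 = 115 days remain in 2368.
Full years: 2369: 365; 2370: 365; 2371: 365; 2372: 366; 2373: 365. Sum = 1826.
Total: 115 + 1826 + 296 = 2237 days.
2237 mod 7 = 4, so 4 days before Wednesday is Saturday.

Saturday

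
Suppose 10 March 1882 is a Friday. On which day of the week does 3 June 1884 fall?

Tuesday

March 10, 1882 → March 10, 1883: 365 days.
March 10, 1883 → March 10, 1884: 366 days (1884 is a leap year).
March 1884: 31 − 10 = 21 days remain.
Then April (30), May (31): 30 + 31 = 61 days.
June 1–3, 1884: 3 days.
Residual: 85 days.
Total: 816 days.
816 mod 7 = 4, so 4 days after Friday is Tuesday.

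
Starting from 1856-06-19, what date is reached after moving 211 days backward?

1855-11-21

Count 211 days before June 19, 1856:
November 1855: 30 − 21 = 9 days remain.
Then December (31), January (31), February 1856 (29), March (31), April (30), May (31): 31 + 31 + 29 + 31 + 30 + 31 = 183 days.
June 1–19, 1856: 19 days.
Residual: 211 days.
Total: 211 days.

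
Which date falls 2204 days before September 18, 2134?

September 5, 2128

Count 2204 days before September 18, 2134:
September 5, 2128 → September 5, 2129: 365 days.
September 5, 2129 → September 5, 2130: 365 days.
September 5, 2130 → September 5, 2131: 365 days.
September 5, 2131 → September 5, 2132: 366 days (2132 is a leap year).
September 5, 2132 → September 5, 2133: 365 days.
September 5, 2133 → September 5, 2134: 365 days.
Within September 2134: 18 − 5 = 13 days.
Total: 2204 days.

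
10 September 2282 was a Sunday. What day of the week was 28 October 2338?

Friday

From September 10, 2282 to September 10, 2338: 56 years, of which 13 contain a Feb 29 — 43×365 + 13×366 = 20453 days.
(2300 is not a leap year (divisible by 100 but not 400).)
September 2338: 30 − 10 = 20 days remain.
October 1–28, 2338: 28 days.
Residual: 48 days.
Total: 20501 days.
20501 mod 7 = 5, so 5 days after Sunday is Friday.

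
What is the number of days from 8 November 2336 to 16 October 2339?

Day-of-year of November 8, 2336: 313.
Day-of-year of October 16, 2339: 289.
2336 has 366 days, so 366 − 313 = 53 days remain in 2336.
Full years: 2337: 365; 2338: 365. Sum = 730.
Total: 53 + 730 + 289 = 1072 days.

1072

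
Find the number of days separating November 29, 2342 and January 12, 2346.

November 29, 2342 → November 29, 2343: 365 days.
November 29, 2343 → November 29, 2344: 366 days (2344 is a leap year).
November 29, 2344 → November 29, 2345: 365 days.
November 2345: 30 − 29 = 1 day remains.
Then December (31): 31 days.
January 1–12, 2346: 12 days.
Residual: 44 days.
Total: 1140 days.

1140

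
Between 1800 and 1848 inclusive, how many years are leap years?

12

Years divisible by 4: 1800, 1804, …, 1848 — 13 in all.
Of these, 1800 is divisible by 100 but not 400, so not leap.
Leap years: 13 − 1 = 12.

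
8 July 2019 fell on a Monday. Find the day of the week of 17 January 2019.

Count forward from the earlier date (January 17, 2019) to the later (July 8, 2019):
January 2019: 31 − 17 = 14 days remain.
Then February 2019 (28), March (31), April (30), May (31), June (30): 28 + 31 + 30 + 31 + 30 = 150 days.
July 1–8, 2019: 8 days.
Total: 14 + 150 + 8 = 172 days.
172 mod 7 = 4, so 4 days before Monday is Thursday.

Thursday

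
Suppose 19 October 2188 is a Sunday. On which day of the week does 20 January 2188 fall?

Count forward from the earlier date (January 20, 2188) to the later (October 19, 2188):
January 2188: 31 − 20 = 11 days remain.
Then February 2188 (29), March (31), April (30), May (31), June (30), July (31), August (31), September (30): 29 + 31 + 30 + 31 + 30 + 31 + 31 + 30 = 243 days.
October 1–19, 2188: 19 days.
Total: 11 + 243 + 19 = 273 days.
273 is a multiple of 7, so 20 January 2188 falls on the same weekday: Sunday.

Sunday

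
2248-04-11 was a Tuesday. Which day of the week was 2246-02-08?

Count forward from the earlier date (February 8, 2246) to the later (April 11, 2248):
Day-of-year of February 8, 2246: 39.
Day-of-year of April 11, 2248: 102.
2246 has 365 days, so 365 − 39 = 326 days remain in 2246.
Full years: 2247: 365. Sum = 365.
Total: 326 + 365 + 102 = 793 days.
793 mod 7 = 2, so 2 days before Tuesday is Sunday.

Sunday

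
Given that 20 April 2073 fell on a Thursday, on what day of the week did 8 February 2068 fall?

Count forward from the earlier date (February 8, 2068) to the later (April 20, 2073):
Day-of-year of February 8, 2068: 39.
Day-of-year of April 20, 2073: 110.
2068 has 366 days, so 366 − 39 = 327 days remain in 2068.
Full years: 2069: 365; 2070: 365; 2071: 365; 2072: 366. Sum = 1461.
Total: 327 + 1461 + 110 = 1898 days.
1898 mod 7 = 1, so 1 day before Thursday is Wednesday.

Wednesday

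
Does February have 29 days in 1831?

1831 is not a leap year.

No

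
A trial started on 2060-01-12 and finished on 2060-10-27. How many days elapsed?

January 2060: 31 − 12 = 19 days remain.
Then February 2060 (29), March (31), April (30), May (31), June (30), July (31), August (31), September (30): 29 + 31 + 30 + 31 + 30 + 31 + 31 + 30 = 243 days.
October 1–27, 2060: 27 days.
Total: 19 + 243 + 27 = 289 days.

289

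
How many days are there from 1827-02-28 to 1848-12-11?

7957

From February 28, 1827 to February 28, 1848: 21 years, of which 5 contain a Feb 29 — 16×365 + 5×366 = 7670 days.
February 1848: 29 − 28 = 1 day remains (1848 is a leap year, so February has 29 days).
Then 9 full months totalling 275 days.
December 1–11, 1848: 11 days.
Residual: 287 days.
Total: 7957 days.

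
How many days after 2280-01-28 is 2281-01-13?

351

Day-of-year of January 28, 2280: 28.
Day-of-year of January 13, 2281: 13.
2280 has 366 days, so 366 − 28 = 338 days remain in 2280.
Total: 338 + 13 = 351 days.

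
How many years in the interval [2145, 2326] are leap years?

43

Years divisible by 4: 2148, 2152, …, 2324 — 45 in all.
Of these, 2200, 2300 are divisible by 100 but not 400, so not leap.
Leap years: 45 − 2 = 43.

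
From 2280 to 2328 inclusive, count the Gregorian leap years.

Years divisible by 4: 2280, 2284, …, 2328 — 13 in all.
Of these, 2300 is divisible by 100 but not 400, so not leap.
Leap years: 13 − 1 = 12.

12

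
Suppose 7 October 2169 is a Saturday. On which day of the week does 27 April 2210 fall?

Day-of-year of October 7, 2169: 280.
Day-of-year of April 27, 2210: 117.
2169 has 365 days, so 365 − 280 = 85 days remain in 2169.
Full years 2170–2209: 31 common + 9 leap = 31×365 + 9×366 = 14609 days.
Total: 85 + 14609 + 117 = 14811 days.
14811 mod 7 = 6, so 6 days after Saturday is Friday.

Friday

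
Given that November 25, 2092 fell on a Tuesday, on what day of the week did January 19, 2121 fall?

Sunday

Day-of-year of November 25, 2092: 330.
Day-of-year of January 19, 2121: 19.
2092 has 366 days, so 366 − 330 = 36 days remain in 2092.
Full years 2093–2120: 22 common + 6 leap = 22×365 + 6×366 = 10226 days.
Total: 36 + 10226 + 19 = 10281 days.
10281 mod 7 = 5, so 5 days after Tuesday is Sunday.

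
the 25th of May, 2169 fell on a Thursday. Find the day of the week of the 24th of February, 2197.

Day-of-year of May 25, 2169: 145.
Day-of-year of February 24, 2197: 55.
2169 has 365 days, so 365 − 145 = 220 days remain in 2169.
Full years 2170–2196: 20 common + 7 leap = 20×365 + 7×366 = 9862 days.
Total: 220 + 9862 + 55 = 10137 days.
10137 mod 7 = 1, so 1 day after Thursday is Friday.

Friday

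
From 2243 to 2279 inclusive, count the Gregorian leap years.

Years divisible by 4 in [2243, 2279]: 2244, 2248, 2252, 2256, 2260, 2264, 2268, 2272, 2276.
No century exceptions apply. Count: 9.

9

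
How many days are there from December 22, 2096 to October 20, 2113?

6145

From December 22, 2096 to December 22, 2112: 16 years, of which 3 contain a Feb 29 — 13×365 + 3×366 = 5843 days.
(2100 is not a leap year (divisible by 100 but not 400).)
December 2112: 31 − 22 = 9 days remain.
Then 9 full months totalling 273 days.
October 1–20, 2113: 20 days.
Residual: 302 days.
Total: 6145 days.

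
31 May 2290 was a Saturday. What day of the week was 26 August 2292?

Friday

May 31, 2290 → May 31, 2291: 365 days.
May 31, 2291 → May 31, 2292: 366 days (2292 is a leap year).
May 2292: 31 − 31 = 0 days remain.
Then June (30), July (31): 30 + 31 = 61 days.
August 1–26, 2292: 26 days.
Residual: 87 days.
Total: 818 days.
818 mod 7 = 6, so 6 days after Saturday is Friday.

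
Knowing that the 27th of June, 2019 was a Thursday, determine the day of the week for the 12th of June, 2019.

Count forward from the earlier date (June 12, 2019) to the later (June 27, 2019):
Within June 2019: 27 − 12 = 15 days.
15 mod 7 = 1, so 1 day before Thursday is Wednesday.

Wednesday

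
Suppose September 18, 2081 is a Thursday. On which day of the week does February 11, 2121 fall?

From September 18, 2081 to September 18, 2120: 39 years, of which 9 contain a Feb 29 — 30×365 + 9×366 = 14244 days.
(2100 is not a leap year (divisible by 100 but not 400).)
September 2120: 30 − 18 = 12 days remain.
Then October (31), November (30), December (31), January (31): 31 + 30 + 31 + 31 = 123 days.
February 1–11, 2121: 11 days (2121 is not a leap year).
Residual: 146 days.
Total: 14390 days.
14390 mod 7 = 5, so 5 days after Thursday is Tuesday.

Tuesday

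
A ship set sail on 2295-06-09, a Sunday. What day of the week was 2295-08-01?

Thursday

June 2295: 30 − 9 = 21 days remain.
Then July (31): 31 days.
August 1, 2295: 1 day.
Total: 21 + 31 + 1 = 53 days.
53 mod 7 = 4, so 4 days after Sunday is Thursday.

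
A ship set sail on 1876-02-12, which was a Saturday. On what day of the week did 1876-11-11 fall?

Saturday

February 1876: 29 − 12 = 17 days remain (1876 is a leap year, so February has 29 days).
Then March (31), April (30), May (31), June (30), July (31), August (31), September (30), October (31): 31 + 30 + 31 + 30 + 31 + 31 + 30 + 31 = 245 days.
November 1–11, 1876: 11 days.
Total: 17 + 245 + 11 = 273 days.
273 is a multiple of 7, so 1876-11-11 falls on the same weekday: Saturday.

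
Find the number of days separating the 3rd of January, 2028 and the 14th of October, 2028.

285

January 2028: 31 − 3 = 28 days remain.
Then February 2028 (29), March (31), April (30), May (31), June (30), July (31), August (31), September (30): 29 + 31 + 30 + 31 + 30 + 31 + 31 + 30 = 243 days.
October 1–14, 2028: 14 days.
Total: 28 + 243 + 14 = 285 days.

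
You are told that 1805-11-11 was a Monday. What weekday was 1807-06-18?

Thursday

Day-of-year of November 11, 1805: 315.
Day-of-year of June 18, 1807: 169.
1805 has 365 days, so 365 − 315 = 50 days remain in 1805.
Full years: 1806: 365. Sum = 365.
Total: 50 + 365 + 169 = 584 days.
584 mod 7 = 3, so 3 days after Monday is Thursday.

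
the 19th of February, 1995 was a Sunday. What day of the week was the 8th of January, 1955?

Saturday

Count forward from the earlier date (January 8, 1955) to the later (February 19, 1995):
From January 8, 1955 to January 8, 1995: 40 years, of which 10 contain a Feb 29 — 30×365 + 10×366 = 14610 days.
January 1995: 31 − 8 = 23 days remain.
February 1–19, 1995: 19 days (1995 is not a leap year).
Residual: 42 days.
Total: 14652 days.
14652 mod 7 = 1, so 1 day before Sunday is Saturday.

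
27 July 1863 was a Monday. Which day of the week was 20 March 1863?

Friday

Count forward from the earlier date (March 20, 1863) to the later (July 27, 1863):
March 1863: 31 − 20 = 11 days remain.
Then April (30), May (31), June (30): 30 + 31 + 30 = 91 days.
July 1–27, 1863: 27 days.
Total: 11 + 91 + 27 = 129 days.
129 mod 7 = 3, so 3 days before Monday is Friday.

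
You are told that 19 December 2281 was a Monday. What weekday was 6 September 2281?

Tuesday

Count forward from the earlier date (September 6, 2281) to the later (December 19, 2281):
September 2281: 30 − 6 = 24 days remain.
Then October (31), November (30): 31 + 30 = 61 days.
December 1–19, 2281: 19 days.
Total: 24 + 61 + 19 = 104 days.
104 mod 7 = 6, so 6 days before Monday is Tuesday.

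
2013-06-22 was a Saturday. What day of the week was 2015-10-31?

Day-of-year of June 22, 2013: 173.
Day-of-year of October 31, 2015: 304.
2013 has 365 days, so 365 − 173 = 192 days remain in 2013.
Full years: 2014: 365. Sum = 365.
Total: 192 + 365 + 304 = 861 days.
861 is a multiple of 7, so 2015-10-31 falls on the same weekday: Saturday.

Saturday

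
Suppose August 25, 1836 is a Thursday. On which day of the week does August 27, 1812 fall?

Count forward from the earlier date (August 27, 1812) to the later (August 25, 1836):
Day-of-year of August 27, 1812: 240.
Day-of-year of August 25, 1836: 238.
1812 has 366 days, so 366 − 240 = 126 days remain in 1812.
Full years 1813–1835: 18 common + 5 leap = 18×365 + 5×366 = 8400 days.
Total: 126 + 8400 + 238 = 8764 days.
8764 is a multiple of 7, so August 27, 1812 falls on the same weekday: Thursday.

Thursday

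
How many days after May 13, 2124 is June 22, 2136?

Day-of-year of May 13, 2124: 134.
Day-of-year of June 22, 2136: 174.
2124 has 366 days, so 366 − 134 = 232 days remain in 2124.
Full years 2125–2135: 9 common + 2 leap = 9×365 + 2×366 = 4017 days.
Total: 232 + 4017 + 174 = 4423 days.

4423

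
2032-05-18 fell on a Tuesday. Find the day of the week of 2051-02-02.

From May 18, 2032 to May 18, 2050: 18 years, of which 4 contain a Feb 29 — 14×365 + 4×366 = 6574 days.
May 2050: 31 − 18 = 13 days remain.
Then June (30), July (31), August (31), September (30), October (31), November (30), December (31), January (31): 30 + 31 + 31 + 30 + 31 + 30 + 31 + 31 = 245 days.
February 1–2, 2051: 2 days (2051 is not a leap year).
Residual: 260 days.
Total: 6834 days.
6834 mod 7 = 2, so 2 days after Tuesday is Thursday.

Thursday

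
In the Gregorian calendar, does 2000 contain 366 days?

2000 is a leap year (divisible by 400).

Yes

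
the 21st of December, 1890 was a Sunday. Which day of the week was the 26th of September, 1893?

December 21, 1890 → December 21, 1891: 365 days.
December 21, 1891 → December 21, 1892: 366 days (1892 is a leap year).
December 1892: 31 − 21 = 10 days remain.
Then January (31), February 1893 (28), March (31), April (30), May (31), June (30), July (31), August (31): 31 + 28 + 31 + 30 + 31 + 30 + 31 + 31 = 243 days.
September 1–26, 1893: 26 days.
Residual: 279 days.
Total: 1010 days.
1010 mod 7 = 2, so 2 days after Sunday is Tuesday.

Tuesday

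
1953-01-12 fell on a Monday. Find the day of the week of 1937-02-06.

Count forward from the earlier date (February 6, 1937) to the later (January 12, 1953):
From February 6, 1937 to February 6, 1952: 15 years, of which 3 contain a Feb 29 — 12×365 + 3×366 = 5478 days.
February 1952: 29 − 6 = 23 days remain (1952 is a leap year, so February has 29 days).
Then 10 full months totalling 306 days.
January 1–12, 1953: 12 days.
Residual: 341 days.
Total: 5819 days.
5819 mod 7 = 2, so 2 days before Monday is Saturday.

Saturday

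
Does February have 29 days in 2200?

2200 is not a leap year (divisible by 100 but not 400).

No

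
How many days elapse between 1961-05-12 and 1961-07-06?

55

May 1961: 31 − 12 = 19 days remain.
Then June (30): 30 days.
July 1–6, 1961: 6 days.
Total: 19 + 30 + 6 = 55 days.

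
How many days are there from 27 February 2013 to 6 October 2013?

221

February 2013: 28 − 27 = 1 day remains (2013 is not a leap year, so February has 28 days).
Then March (31), April (30), May (31), June (30), July (31), August (31), September (30): 31 + 30 + 31 + 30 + 31 + 31 + 30 = 214 days.
October 1–6, 2013: 6 days.
Total: 1 + 214 + 6 = 221 days.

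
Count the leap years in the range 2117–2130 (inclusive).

3

Years divisible by 4 in [2117, 2130]: 2120, 2124, 2128.
No century exceptions apply. Count: 3.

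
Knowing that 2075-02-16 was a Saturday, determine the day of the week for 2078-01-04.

Day-of-year of February 16, 2075: 47.
Day-of-year of January 4, 2078: 4.
2075 has 365 days, so 365 − 47 = 318 days remain in 2075.
Full years: 2076: 366; 2077: 365. Sum = 731.
Total: 318 + 731 + 4 = 1053 days.
1053 mod 7 = 3, so 3 days after Saturday is Tuesday.

Tuesday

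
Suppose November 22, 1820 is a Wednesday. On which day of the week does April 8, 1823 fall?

November 22, 1820 → November 22, 1821: 365 days.
November 22, 1821 → November 22, 1822: 365 days.
November 1822: 30 − 22 = 8 days remain.
Then December (31), January (31), February 1823 (28), March (31): 31 + 31 + 28 + 31 = 121 days.
April 1–8, 1823: 8 days.
Residual: 137 days.
Total: 867 days.
867 mod 7 = 6, so 6 days after Wednesday is Tuesday.

Tuesday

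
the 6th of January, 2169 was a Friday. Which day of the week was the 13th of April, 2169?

Thursday

January 2169: 31 − 6 = 25 days remain.
Then February 2169 (28), March (31): 28 + 31 = 59 days.
April 1–13, 2169: 13 days.
Total: 25 + 59 + 13 = 97 days.
97 mod 7 = 6, so 6 days after Friday is Thursday.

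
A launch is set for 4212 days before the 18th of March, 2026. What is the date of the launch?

the 5th of September, 2014

Count 4212 days before March 18, 2026:
Day-of-year of September 5, 2014: 248.
Day-of-year of March 18, 2026: 77.
2014 has 365 days, so 365 − 248 = 117 days remain in 2014.
Full years 2015–2025: 8 common + 3 leap = 8×365 + 3×366 = 4018 days.
Total: 117 + 4018 + 77 = 4212 days.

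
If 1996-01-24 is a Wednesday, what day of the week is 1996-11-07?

January 1996: 31 − 24 = 7 days remain.
Then 9 full months totalling 274 days.
November 1–7, 1996: 7 days.
Total: 7 + 274 + 7 = 288 days.
288 mod 7 = 1, so 1 day after Wednesday is Thursday.

Thursday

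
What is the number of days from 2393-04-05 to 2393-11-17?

April 2393: 30 − 5 = 25 days remain.
Then May (31), June (30), July (31), August (31), September (30), October (31): 31 + 30 + 31 + 31 + 30 + 31 = 184 days.
November 1–17, 2393: 17 days.
Total: 25 + 184 + 17 = 226 days.

226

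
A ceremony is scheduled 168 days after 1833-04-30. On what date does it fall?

1833-10-15

Count 168 days after April 30, 1833:
April 1833: 30 − 30 = 0 days remain.
Then May (31), June (30), July (31), August (31), September (30): 31 + 30 + 31 + 31 + 30 = 153 days.
October 1–15, 1833: 15 days.
Total: 0 + 153 + 15 = 168 days.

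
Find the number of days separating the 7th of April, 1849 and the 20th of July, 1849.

April 1849: 30 − 7 = 23 days remain.
Then May (31), June (30): 31 + 30 = 61 days.
July 1–20, 1849: 20 days.
Total: 23 + 61 + 20 = 104 days.

104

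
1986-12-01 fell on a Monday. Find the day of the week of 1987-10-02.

December 1986: 31 − 1 = 30 days remain.
Then 9 full months totalling 273 days.
October 1–2, 1987: 2 days.
Residual: 305 days.
Total: 305 days.
305 mod 7 = 4, so 4 days after Monday is Friday.

Friday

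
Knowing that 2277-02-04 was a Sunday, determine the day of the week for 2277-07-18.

February 2277: 28 − 4 = 24 days remain (2277 is not a leap year, so February has 28 days).
Then March (31), April (30), May (31), June (30): 31 + 30 + 31 + 30 = 122 days.
July 1–18, 2277: 18 days.
Total: 24 + 122 + 18 = 164 days.
164 mod 7 = 3, so 3 days after Sunday is Wednesday.

Wednesday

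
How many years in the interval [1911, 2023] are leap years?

28

Years divisible by 4: 1912, 1916, …, 2020 — 28 in all.
2000 is divisible by 400, so still leap.
No century exceptions apply. Count: 28.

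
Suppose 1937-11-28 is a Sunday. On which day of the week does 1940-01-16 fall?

Tuesday

Day-of-year of November 28, 1937: 332.
Day-of-year of January 16, 1940: 16.
1937 has 365 days, so 365 − 332 = 33 days remain in 1937.
Full years: 1938: 365; 1939: 365. Sum = 730.
Total: 33 + 730 + 16 = 779 days.
779 mod 7 = 2, so 2 days after Sunday is Tuesday.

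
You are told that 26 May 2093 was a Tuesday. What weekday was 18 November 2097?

May 26, 2093 → May 26, 2094: 365 days.
May 26, 2094 → May 26, 2095: 365 days.
May 26, 2095 → May 26, 2096: 366 days (2096 is a leap year).
May 26, 2096 → May 26, 2097: 365 days.
May 2097: 31 − 26 = 5 days remain.
Then June (30), July (31), August (31), September (30), October (31): 30 + 31 + 31 + 30 + 31 = 153 days.
November 1–18, 2097: 18 days.
Residual: 176 days.
Total: 1637 days.
1637 mod 7 = 6, so 6 days after Tuesday is Monday.

Monday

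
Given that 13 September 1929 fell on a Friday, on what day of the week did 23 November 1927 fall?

Count forward from the earlier date (November 23, 1927) to the later (September 13, 1929):
Day-of-year of November 23, 1927: 327.
Day-of-year of September 13, 1929: 256.
1927 has 365 days, so 365 − 327 = 38 days remain in 1927.
Full years: 1928: 366. Sum = 366.
Total: 38 + 366 + 256 = 660 days.
660 mod 7 = 2, so 2 days before Friday is Wednesday.

Wednesday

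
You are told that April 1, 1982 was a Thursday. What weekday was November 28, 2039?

Day-of-year of April 1, 1982: 91.
Day-of-year of November 28, 2039: 332.
1982 has 365 days, so 365 − 91 = 274 days remain in 1982.
Full years 1983–2038: 42 common + 14 leap = 42×365 + 14×366 = 20454 days.
Total: 274 + 20454 + 332 = 21060 days.
21060 mod 7 = 4, so 4 days after Thursday is Monday.

Monday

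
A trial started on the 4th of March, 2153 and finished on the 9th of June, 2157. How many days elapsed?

Day-of-year of March 4, 2153: 63.
Day-of-year of June 9, 2157: 160.
2153 has 365 days, so 365 − 63 = 302 days remain in 2153.
Full years: 2154: 365; 2155: 365; 2156: 366. Sum = 1096.
Total: 302 + 1096 + 160 = 1558 days.

1558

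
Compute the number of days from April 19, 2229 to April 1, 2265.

13131

Day-of-year of April 19, 2229: 109.
Day-of-year of April 1, 2265: 91.
2229 has 365 days, so 365 − 109 = 256 days remain in 2229.
Full years 2230–2264: 26 common + 9 leap = 26×365 + 9×366 = 12784 days.
Total: 256 + 12784 + 91 = 13131 days.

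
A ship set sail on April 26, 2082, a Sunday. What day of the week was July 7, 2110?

From April 26, 2082 to April 26, 2110: 28 years, of which 6 contain a Feb 29 — 22×365 + 6×366 = 10226 days.
(2100 is not a leap year (divisible by 100 but not 400).)
April 2110: 30 − 26 = 4 days remain.
Then May (31), June (30): 31 + 30 = 61 days.
July 1–7, 2110: 7 days.
Residual: 72 days.
Total: 10298 days.
10298 mod 7 = 1, so 1 day after Sunday is Monday.

Monday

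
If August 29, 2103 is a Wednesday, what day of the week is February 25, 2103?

Count forward from the earlier date (February 25, 2103) to the later (August 29, 2103):
February 2103: 28 − 25 = 3 days remain (2103 is not a leap year, so February has 28 days).
Then March (31), April (30), May (31), June (30), July (31): 31 + 30 + 31 + 30 + 31 = 153 days.
August 1–29, 2103: 29 days.
Total: 3 + 153 + 29 = 185 days.
185 mod 7 = 3, so 3 days before Wednesday is Sunday.

Sunday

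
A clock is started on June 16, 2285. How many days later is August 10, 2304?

6994

From June 16, 2285 to June 16, 2304: 19 years, of which 4 contain a Feb 29 — 15×365 + 4×366 = 6939 days.
(2300 is not a leap year (divisible by 100 but not 400).)
June 2304: 30 − 16 = 14 days remain.
Then July (31): 31 days.
August 1–10, 2304: 10 days.
Residual: 55 days.
Total: 6994 days.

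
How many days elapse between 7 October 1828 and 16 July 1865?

13431

Day-of-year of October 7, 1828: 281.
Day-of-year of July 16, 1865: 197.
1828 has 366 days, so 366 − 281 = 85 days remain in 1828.
Full years 1829–1864: 27 common + 9 leap = 27×365 + 9×366 = 13149 days.
Total: 85 + 13149 + 197 = 13431 days.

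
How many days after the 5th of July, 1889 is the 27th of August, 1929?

14662

From July 5, 1889 to July 5, 1929: 40 years, of which 9 contain a Feb 29 — 31×365 + 9×366 = 14609 days.
(1900 is not a leap year (divisible by 100 but not 400).)
July 1929: 31 − 5 = 26 days remain.
August 1–27, 1929: 27 days.
Residual: 53 days.
Total: 14662 days.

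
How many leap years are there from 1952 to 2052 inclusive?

26

Years divisible by 4: 1952, 1956, …, 2052 — 26 in all.
2000 is divisible by 400, so still leap.
No century exceptions apply. Count: 26.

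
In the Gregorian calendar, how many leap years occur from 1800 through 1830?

Years divisible by 4 in [1800, 1830]: 1800, 1804, 1808, 1812, 1816, 1820, 1824, 1828.
Of these, 1800 is divisible by 100 but not 400, so not leap.
Leap years: 8 − 1 = 7.

7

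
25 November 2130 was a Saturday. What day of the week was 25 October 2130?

Count forward from the earlier date (October 25, 2130) to the later (November 25, 2130):
October 2130: 31 − 25 = 6 days remain.
November 1–25, 2130: 25 days.
Total: 6 + 25 = 31 days.
31 mod 7 = 3, so 3 days before Saturday is Wednesday.

Wednesday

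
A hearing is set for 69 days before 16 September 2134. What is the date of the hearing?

9 July 2134

Count 69 days before September 16, 2134:
July 2134: 31 − 9 = 22 days remain.
Then August (31): 31 days.
September 1–16, 2134: 16 days.
Total: 22 + 31 + 16 = 69 days.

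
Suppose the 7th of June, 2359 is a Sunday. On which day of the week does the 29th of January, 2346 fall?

Tuesday

Count forward from the earlier date (January 29, 2346) to the later (June 7, 2359):
From January 29, 2346 to January 29, 2359: 13 years, of which 3 contain a Feb 29 — 10×365 + 3×366 = 4748 days.
January 2359: 31 − 29 = 2 days remain.
Then February 2359 (28), March (31), April (30), May (31): 28 + 31 + 30 + 31 = 120 days.
June 1–7, 2359: 7 days.
Residual: 129 days.
Total: 4877 days.
4877 mod 7 = 5, so 5 days before Sunday is Tuesday.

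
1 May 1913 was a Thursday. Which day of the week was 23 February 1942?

Monday

Day-of-year of May 1, 1913: 121.
Day-of-year of February 23, 1942: 54.
1913 has 365 days, so 365 − 121 = 244 days remain in 1913.
Full years 1914–1941: 21 common + 7 leap = 21×365 + 7×366 = 10227 days.
Total: 244 + 10227 + 54 = 10525 days.
10525 mod 7 = 4, so 4 days after Thursday is Monday.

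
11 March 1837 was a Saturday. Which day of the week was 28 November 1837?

Tuesday

March 1837: 31 − 11 = 20 days remain.
Then April (30), May (31), June (30), July (31), August (31), September (30), October (31): 30 + 31 + 30 + 31 + 31 + 30 + 31 = 214 days.
November 1–28, 1837: 28 days.
Total: 20 + 214 + 28 = 262 days.
262 mod 7 = 3, so 3 days after Saturday is Tuesday.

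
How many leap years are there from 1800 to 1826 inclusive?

Years divisible by 4 in [1800, 1826]: 1800, 1804, 1808, 1812, 1816, 1820, 1824.
Of these, 1800 is divisible by 100 but not 400, so not leap.
Leap years: 7 − 1 = 6.

6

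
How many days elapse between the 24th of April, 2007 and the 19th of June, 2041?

From April 24, 2007 to April 24, 2041: 34 years, of which 9 contain a Feb 29 — 25×365 + 9×366 = 12419 days.
April 2041: 30 − 24 = 6 days remain.
Then May (31): 31 days.
June 1–19, 2041: 19 days.
Residual: 56 days.
Total: 12475 days.

12475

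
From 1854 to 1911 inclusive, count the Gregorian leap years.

Years divisible by 4: 1856, 1860, …, 1908 — 14 in all.
Of these, 1900 is divisible by 100 but not 400, so not leap.
Leap years: 14 − 1 = 13.

13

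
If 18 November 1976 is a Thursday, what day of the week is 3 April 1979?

Tuesday

November 18, 1976 → November 18, 1977: 365 days.
November 18, 1977 → November 18, 1978: 365 days.
November 1978: 30 − 18 = 12 days remain.
Then December (31), January (31), February 1979 (28), March (31): 31 + 31 + 28 + 31 = 121 days.
April 1–3, 1979: 3 days.
Residual: 136 days.
Total: 866 days.
866 mod 7 = 5, so 5 days after Thursday is Tuesday.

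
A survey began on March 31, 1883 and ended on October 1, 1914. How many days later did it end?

11506

Day-of-year of March 31, 1883: 90.
Day-of-year of October 1, 1914: 274.
1883 has 365 days, so 365 − 90 = 275 days remain in 1883.
Full years 1884–1913: 23 common + 7 leap = 23×365 + 7×366 = 10957 days.
Total: 275 + 10957 + 274 = 11506 days.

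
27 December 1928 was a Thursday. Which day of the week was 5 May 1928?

Saturday

Count forward from the earlier date (May 5, 1928) to the later (December 27, 1928):
May 1928: 31 − 5 = 26 days remain.
Then June (30), July (31), August (31), September (30), October (31), November (30): 30 + 31 + 31 + 30 + 31 + 30 = 183 days.
December 1–27, 1928: 27 days.
Total: 26 + 183 + 27 = 236 days.
236 mod 7 = 5, so 5 days before Thursday is Saturday.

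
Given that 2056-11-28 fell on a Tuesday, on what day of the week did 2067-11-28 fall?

Day-of-year of November 28, 2056: 333.
Day-of-year of November 28, 2067: 332.
2056 has 366 days, so 366 − 333 = 33 days remain in 2056.
Full years 2057–2066: 8 common + 2 leap = 8×365 + 2×366 = 3652 days.
Total: 33 + 3652 + 332 = 4017 days.
4017 mod 7 = 6, so 6 days after Tuesday is Monday.

Monday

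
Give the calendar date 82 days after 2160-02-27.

2160-05-19

Count 82 days after February 27, 2160:
February 2160: 29 − 27 = 2 days remain (2160 is a leap year, so February has 29 days).
Then March (31), April (30): 31 + 30 = 61 days.
May 1–19, 2160: 19 days.
Total: 2 + 61 + 19 = 82 days.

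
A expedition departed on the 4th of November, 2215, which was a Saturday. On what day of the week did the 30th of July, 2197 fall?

Count forward from the earlier date (July 30, 2197) to the later (November 4, 2215):
Day-of-year of July 30, 2197: 211.
Day-of-year of November 4, 2215: 308.
2197 has 365 days, so 365 − 211 = 154 days remain in 2197.
Full years 2198–2214: 14 common + 3 leap = 14×365 + 3×366 = 6208 days.
Total: 154 + 6208 + 308 = 6670 days.
6670 mod 7 = 6, so 6 days before Saturday is Sunday.

Sunday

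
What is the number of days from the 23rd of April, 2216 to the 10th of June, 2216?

48

April 2216: 30 − 23 = 7 days remain.
Then May (31): 31 days.
June 1–10, 2216: 10 days.
Total: 7 + 31 + 10 = 48 days.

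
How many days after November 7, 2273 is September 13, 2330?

Day-of-year of November 7, 2273: 311.
Day-of-year of September 13, 2330: 256.
2273 has 365 days, so 365 − 311 = 54 days remain in 2273.
Full years 2274–2329: 43 common + 13 leap = 43×365 + 13×366 = 20453 days.
Total: 54 + 20453 + 256 = 20763 days.

20763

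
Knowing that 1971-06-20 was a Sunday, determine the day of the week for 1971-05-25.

Count forward from the earlier date (May 25, 1971) to the later (June 20, 1971):
May 1971: 31 − 25 = 6 days remain.
June 1–20, 1971: 20 days.
Total: 6 + 20 = 26 days.
26 mod 7 = 5, so 5 days before Sunday is Tuesday.

Tuesday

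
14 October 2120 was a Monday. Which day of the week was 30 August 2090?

Count forward from the earlier date (August 30, 2090) to the later (October 14, 2120):
Day-of-year of August 30, 2090: 242.
Day-of-year of October 14, 2120: 288.
2090 has 365 days, so 365 − 242 = 123 days remain in 2090.
Full years 2091–2119: 23 common + 6 leap = 23×365 + 6×366 = 10591 days.
Total: 123 + 10591 + 288 = 11002 days.
11002 mod 7 = 5, so 5 days before Monday is Wednesday.

Wednesday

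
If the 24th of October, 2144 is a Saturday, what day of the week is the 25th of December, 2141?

Count forward from the earlier date (December 25, 2141) to the later (October 24, 2144):
December 25, 2141 → December 25, 2142: 365 days.
December 25, 2142 → December 25, 2143: 365 days.
December 2143: 31 − 25 = 6 days remain.
Then 9 full months totalling 274 days.
October 1–24, 2144: 24 days.
Residual: 304 days.
Total: 1034 days.
1034 mod 7 = 5, so 5 days before Saturday is Monday.

Monday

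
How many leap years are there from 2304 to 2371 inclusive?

Years divisible by 4: 2304, 2308, …, 2368 — 17 in all.
No century exceptions apply. Count: 17.

17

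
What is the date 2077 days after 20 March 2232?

26 November 2237

Count 2077 days after March 20, 2232:
March 20, 2232 → March 20, 2233: 365 days.
March 20, 2233 → March 20, 2234: 365 days.
March 20, 2234 → March 20, 2235: 365 days.
March 20, 2235 → March 20, 2236: 366 days (2236 is a leap year).
March 20, 2236 → March 20, 2237: 365 days.
March 2237: 31 − 20 = 11 days remain.
Then April (30), May (31), June (30), July (31), August (31), September (30), October (31): 30 + 31 + 30 + 31 + 31 + 30 + 31 = 214 days.
November 1–26, 2237: 26 days.
Residual: 251 days.
Total: 2077 days.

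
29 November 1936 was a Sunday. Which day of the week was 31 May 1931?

Count forward from the earlier date (May 31, 1931) to the later (November 29, 1936):
May 31, 1931 → May 31, 1932: 366 days (1932 is a leap year).
May 31, 1932 → May 31, 1933: 365 days.
May 31, 1933 → May 31, 1934: 365 days.
May 31, 1934 → May 31, 1935: 365 days.
May 31, 1935 → May 31, 1936: 366 days (1936 is a leap year).
May 1936: 31 − 31 = 0 days remain.
Then June (30), July (31), August (31), September (30), October (31): 30 + 31 + 31 + 30 + 31 = 153 days.
November 1–29, 1936: 29 days.
Residual: 182 days.
Total: 2009 days.
2009 is a multiple of 7, so 31 May 1931 falls on the same weekday: Sunday.

Sunday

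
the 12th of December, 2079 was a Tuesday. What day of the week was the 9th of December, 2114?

Sunday

From December 12, 2079 to December 12, 2113: 34 years, of which 8 contain a Feb 29 — 26×365 + 8×366 = 12418 days.
(2100 is not a leap year (divisible by 100 but not 400).)
December 2113: 31 − 12 = 19 days remain.
Then 11 full months totalling 334 days.
December 1–9, 2114: 9 days.
Residual: 362 days.
Total: 12780 days.
12780 mod 7 = 5, so 5 days after Tuesday is Sunday.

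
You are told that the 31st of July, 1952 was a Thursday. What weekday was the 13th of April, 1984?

From July 31, 1952 to July 31, 1983: 31 years, of which 7 contain a Feb 29 — 24×365 + 7×366 = 11322 days.
July 1983: 31 − 31 = 0 days remain.
Then August (31), September (30), October (31), November (30), December (31), January (31), February 1984 (29), March (31): 31 + 30 + 31 + 30 + 31 + 31 + 29 + 31 = 244 days.
April 1–13, 1984: 13 days.
Residual: 257 days.
Total: 11579 days.
11579 mod 7 = 1, so 1 day after Thursday is Friday.

Friday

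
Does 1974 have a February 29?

1974 is not a leap year.

No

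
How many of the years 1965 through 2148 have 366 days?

Years divisible by 4: 1968, 1972, …, 2148 — 46 in all.
Of these, 2100 is divisible by 100 but not 400, so not leap.
2000 is divisible by 400, so still leap.
Leap years: 46 − 1 = 45.

45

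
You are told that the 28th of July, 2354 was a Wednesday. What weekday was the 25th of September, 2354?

Saturday

July 2354: 31 − 28 = 3 days remain.
Then August (31): 31 days.
September 1–25, 2354: 25 days.
Total: 3 + 31 + 25 = 59 days.
59 mod 7 = 3, so 3 days after Wednesday is Saturday.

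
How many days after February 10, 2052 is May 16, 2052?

February 2052: 29 − 10 = 19 days remain (2052 is a leap year, so February has 29 days).
Then March (31), April (30): 31 + 30 = 61 days.
May 1–16, 2052: 16 days.
Total: 19 + 61 + 16 = 96 days.

96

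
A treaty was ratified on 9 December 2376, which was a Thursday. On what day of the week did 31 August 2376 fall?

Count forward from the earlier date (August 31, 2376) to the later (December 9, 2376):
August 2376: 31 − 31 = 0 days remain.
Then September (30), October (31), November (30): 30 + 31 + 30 = 91 days.
December 1–9, 2376: 9 days.
Total: 0 + 91 + 9 = 100 days.
100 mod 7 = 2, so 2 days before Thursday is Tuesday.

Tuesday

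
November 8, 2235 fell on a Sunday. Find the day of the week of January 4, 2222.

Count forward from the earlier date (January 4, 2222) to the later (November 8, 2235):
Day-of-year of January 4, 2222: 4.
Day-of-year of November 8, 2235: 312.
2222 has 365 days, so 365 − 4 = 361 days remain in 2222.
Full years 2223–2234: 9 common + 3 leap = 9×365 + 3×366 = 4383 days.
Total: 361 + 4383 + 312 = 5056 days.
5056 mod 7 = 2, so 2 days before Sunday is Friday.

Friday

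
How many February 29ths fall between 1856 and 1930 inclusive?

18

Years divisible by 4: 1856, 1860, …, 1928 — 19 in all.
Of these, 1900 is divisible by 100 but not 400, so not leap.
Leap years: 19 − 1 = 18.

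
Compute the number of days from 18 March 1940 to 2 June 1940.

March 1940: 31 − 18 = 13 days remain.
Then April (30), May (31): 30 + 31 = 61 days.
June 1–2, 1940: 2 days.
Total: 13 + 61 + 2 = 76 days.

76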